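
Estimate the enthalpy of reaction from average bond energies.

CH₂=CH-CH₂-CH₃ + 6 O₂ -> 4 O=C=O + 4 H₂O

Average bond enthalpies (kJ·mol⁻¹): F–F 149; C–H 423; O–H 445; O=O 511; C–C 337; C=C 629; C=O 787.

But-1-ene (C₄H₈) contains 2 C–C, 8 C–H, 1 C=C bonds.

ΔH ≈ −2103 kJ

Bonds broken (reactants):
  C–C: 2 × 337 = 674
  C–H: 8 × 423 = 3384
  C=C: 1 × 629 = 629
  O=O: 6 × 511 = 3066
  Σ(broken) = 7753 kJ
Bonds formed (products):
  C=O: 8 × 787 = 6296
  O–H: 8 × 445 = 3560
  Σ(formed) = 9856 kJ
ΔH = Σ(broken) − Σ(formed) = 7753 − 9856 = −2103 kJ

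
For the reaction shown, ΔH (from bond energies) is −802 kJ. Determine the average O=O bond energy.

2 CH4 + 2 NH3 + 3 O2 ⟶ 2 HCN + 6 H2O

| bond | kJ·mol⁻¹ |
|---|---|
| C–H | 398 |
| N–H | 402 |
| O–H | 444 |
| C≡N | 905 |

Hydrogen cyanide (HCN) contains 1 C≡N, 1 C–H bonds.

Let D be the O=O bond energy.
Σ(broken) = 8×398 + 6×402 + 3×D = 5596 + 3D
Σ(formed) = 2×905 + 2×398 + 12×444 = 7934
ΔH = Σ(broken) − Σ(formed) = (5596 + 3D) − (7934) = −2338 + 3D
Setting this equal to −802 kJ gives 3D = 1536, so D = 512 kJ/mol.

D(O=O) ≈ 512 kJ/mol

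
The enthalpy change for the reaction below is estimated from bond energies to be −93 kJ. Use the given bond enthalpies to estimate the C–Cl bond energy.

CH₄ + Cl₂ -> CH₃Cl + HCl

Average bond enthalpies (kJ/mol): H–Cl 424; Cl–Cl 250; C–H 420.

Let D be the C–Cl bond energy.
Σ(broken) = 4×420 + 1×250 = 1930
Σ(formed) = 1×D + 3×420 + 1×424 = 1684 + D
ΔH = Σ(broken) − Σ(formed) = (1930) − (1684 + D) = +246 − D
Setting this equal to −93 kJ gives D = 339 kJ/mol.

D(C–Cl) ≈ 339 kJ/mol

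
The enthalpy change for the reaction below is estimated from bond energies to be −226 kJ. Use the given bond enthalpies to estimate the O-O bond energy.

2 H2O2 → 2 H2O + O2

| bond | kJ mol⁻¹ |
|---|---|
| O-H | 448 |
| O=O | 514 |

Let D be the O-O bond energy.
Σ(broken) = 4×448 + 2×D = 1792 + 2D
Σ(formed) = 4×448 + 1×514 = 2306
ΔH = Σ(broken) − Σ(formed) = (1792 + 2D) − (2306) = −514 + 2D
Setting this equal to −226 kJ gives 2D = 288, so D = 144 kJ/mol.

D(O-O) ≈ 144 kJ/mol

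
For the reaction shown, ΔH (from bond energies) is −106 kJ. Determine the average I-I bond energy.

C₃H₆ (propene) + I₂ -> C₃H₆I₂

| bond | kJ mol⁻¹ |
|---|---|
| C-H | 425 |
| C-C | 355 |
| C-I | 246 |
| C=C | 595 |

D(I-I) ≈ 146 kJ/mol

Let D be the I-I bond energy.
Σ(broken) = 1×355 + 6×425 + 1×595 + 1×D = 3500 + D
Σ(formed) = 2×355 + 6×425 + 2×246 = 3752
ΔH = Σ(broken) − Σ(formed) = (3500 + D) − (3752) = −252 + D
Setting this equal to −106 kJ gives D = 146 kJ/mol.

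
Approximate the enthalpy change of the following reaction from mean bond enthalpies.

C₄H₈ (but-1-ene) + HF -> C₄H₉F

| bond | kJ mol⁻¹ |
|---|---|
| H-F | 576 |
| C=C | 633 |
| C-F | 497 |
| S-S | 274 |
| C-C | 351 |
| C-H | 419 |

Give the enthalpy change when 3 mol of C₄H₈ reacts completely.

ΔH = −174 kJ

Bonds broken (reactants):
  C-C: 2 × 351 = 702
  C-H: 8 × 419 = 3352
  C=C: 1 × 633 = 633
  H-F: 1 × 576 = 576
  Σ(broken) = 5263 kJ
Bonds formed (products):
  C-C: 3 × 351 = 1053
  C-F: 1 × 497 = 497
  C-H: 9 × 419 = 3771
  Σ(formed) = 5321 kJ
ΔH = Σ(broken) − Σ(formed) = 5263 − 5321 = −58 kJ
For 3× the reaction as written: 3 × (−58) = −174 kJ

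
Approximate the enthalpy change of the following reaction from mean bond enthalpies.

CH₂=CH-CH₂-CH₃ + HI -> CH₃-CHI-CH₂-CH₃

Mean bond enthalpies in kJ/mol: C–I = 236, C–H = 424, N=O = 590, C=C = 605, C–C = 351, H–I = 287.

Bonds broken (reactants):
  C–C: 2 × 351 = 702
  C–H: 8 × 424 = 3392
  C=C: 1 × 605 = 605
  H–I: 1 × 287 = 287
  Σ(broken) = 4986 kJ
Bonds formed (products):
  C–C: 3 × 351 = 1053
  C–H: 9 × 424 = 3816
  C–I: 1 × 236 = 236
  Σ(formed) = 5105 kJ
ΔH = Σ(broken) − Σ(formed) = 4986 − 5105 = −119 kJ

ΔH ≈ −119 kJ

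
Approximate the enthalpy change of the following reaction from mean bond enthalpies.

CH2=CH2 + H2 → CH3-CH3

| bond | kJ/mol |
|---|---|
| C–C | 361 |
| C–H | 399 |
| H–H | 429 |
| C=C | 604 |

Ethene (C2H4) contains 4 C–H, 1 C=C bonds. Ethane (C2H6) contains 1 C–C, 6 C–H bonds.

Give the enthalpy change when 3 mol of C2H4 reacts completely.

ΔH = −378 kJ

Bonds broken (reactants):
  C–H: 4 × 399 = 1596
  C=C: 1 × 604 = 604
  H–H: 1 × 429 = 429
  Σ(broken) = 2629 kJ
Bonds formed (products):
  C–C: 1 × 361 = 361
  C–H: 6 × 399 = 2394
  Σ(formed) = 2755 kJ
ΔH = Σ(broken) − Σ(formed) = 2629 − 2755 = −126 kJ
For 3× the reaction as written: 3 × (−126) = −378 kJ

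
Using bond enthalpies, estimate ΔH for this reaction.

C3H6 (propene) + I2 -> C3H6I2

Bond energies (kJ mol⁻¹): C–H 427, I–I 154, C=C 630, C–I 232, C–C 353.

ΔH ≈ −33 kJ

Bonds broken (reactants):
  C–C: 1 × 353 = 353
  C–H: 6 × 427 = 2562
  C=C: 1 × 630 = 630
  I–I: 1 × 154 = 154
  Σ(broken) = 3699 kJ
Bonds formed (products):
  C–C: 2 × 353 = 706
  C–H: 6 × 427 = 2562
  C–I: 2 × 232 = 464
  Σ(formed) = 3732 kJ
ΔH = Σ(broken) − Σ(formed) = 3699 − 3732 = −33 kJ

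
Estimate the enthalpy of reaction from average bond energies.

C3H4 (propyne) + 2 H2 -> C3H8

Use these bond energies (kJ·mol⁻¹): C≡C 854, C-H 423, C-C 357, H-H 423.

ΔH ≈ −349 kJ

Bonds broken (reactants):
  C≡C: 1 × 854 = 854
  C-C: 1 × 357 = 357
  C-H: 4 × 423 = 1692
  H-H: 2 × 423 = 846
  Σ(broken) = 3749 kJ
Bonds formed (products):
  C-C: 2 × 357 = 714
  C-H: 8 × 423 = 3384
  Σ(formed) = 4098 kJ
ΔH = Σ(broken) − Σ(formed) = 3749 − 4098 = −349 kJ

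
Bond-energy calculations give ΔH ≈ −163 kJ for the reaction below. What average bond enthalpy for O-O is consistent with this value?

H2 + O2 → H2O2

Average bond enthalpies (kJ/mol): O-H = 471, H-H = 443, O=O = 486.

D(O-O) ≈ 150 kJ/mol

Let D be the O-O bond energy.
Σ(broken) = 1×443 + 1×486 = 929
Σ(formed) = 2×471 + 1×D = 942 + D
ΔH = Σ(broken) − Σ(formed) = (929) − (942 + D) = −13 − D
Setting this equal to −163 kJ gives D = 150 kJ/mol.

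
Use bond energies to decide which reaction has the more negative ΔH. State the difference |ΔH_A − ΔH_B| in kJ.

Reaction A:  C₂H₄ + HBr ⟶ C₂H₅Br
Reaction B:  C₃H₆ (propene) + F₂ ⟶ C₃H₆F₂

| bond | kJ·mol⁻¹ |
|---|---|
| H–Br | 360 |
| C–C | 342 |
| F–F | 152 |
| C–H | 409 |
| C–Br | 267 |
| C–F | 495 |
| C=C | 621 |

Reaction A:
  Bonds broken (reactants):
    C–H: 4 × 409 = 1636
    C=C: 1 × 621 = 621
    H–Br: 1 × 360 = 360
    Σ(broken) = 2617 kJ
  Bonds formed (products):
    C–Br: 1 × 267 = 267
    C–C: 1 × 342 = 342
    C–H: 5 × 409 = 2045
    Σ(formed) = 2654 kJ
  ΔH_A = 2617 − 2654 = −37 kJ
Reaction B:
  Bonds broken (reactants):
    C–C: 1 × 342 = 342
    C–H: 6 × 409 = 2454
    C=C: 1 × 621 = 621
    F–F: 1 × 152 = 152
    Σ(broken) = 3569 kJ
  Bonds formed (products):
    C–C: 2 × 342 = 684
    C–F: 2 × 495 = 990
    C–H: 6 × 409 = 2454
    Σ(formed) = 4128 kJ
  ΔH_B = 3569 − 4128 = −559 kJ
ΔH_A − ΔH_B = +522 kJ, so reaction B has the more negative ΔH; |ΔH_A − ΔH_B| = 522 kJ.

Reaction B, by 522 kJ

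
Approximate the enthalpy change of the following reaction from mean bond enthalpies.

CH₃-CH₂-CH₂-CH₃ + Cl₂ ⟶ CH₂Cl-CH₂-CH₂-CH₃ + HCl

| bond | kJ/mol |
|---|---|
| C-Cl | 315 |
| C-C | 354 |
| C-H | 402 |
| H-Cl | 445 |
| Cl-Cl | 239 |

Bonds broken (reactants):
  C-C: 3 × 354 = 1062
  C-H: 10 × 402 = 4020
  Cl-Cl: 1 × 239 = 239
  Σ(broken) = 5321 kJ
Bonds formed (products):
  C-C: 3 × 354 = 1062
  C-Cl: 1 × 315 = 315
  C-H: 9 × 402 = 3618
  H-Cl: 1 × 445 = 445
  Σ(formed) = 5440 kJ
ΔH = Σ(broken) − Σ(formed) = 5321 − 5440 = −119 kJ

ΔH ≈ −119 kJ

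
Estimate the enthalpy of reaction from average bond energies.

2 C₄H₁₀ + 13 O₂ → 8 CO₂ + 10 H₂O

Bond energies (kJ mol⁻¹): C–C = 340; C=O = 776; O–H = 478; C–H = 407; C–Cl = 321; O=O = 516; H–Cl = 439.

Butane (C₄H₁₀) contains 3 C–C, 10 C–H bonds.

Bonds broken (reactants):
  C–C: 6 × 340 = 2040
  C–H: 20 × 407 = 8140
  O=O: 13 × 516 = 6708
  Σ(broken) = 16888 kJ
Bonds formed (products):
  C=O: 16 × 776 = 12416
  O–H: 20 × 478 = 9560
  Σ(formed) = 21976 kJ
ΔH = Σ(broken) − Σ(formed) = 16888 − 21976 = −5088 kJ

ΔH ≈ −5088 kJ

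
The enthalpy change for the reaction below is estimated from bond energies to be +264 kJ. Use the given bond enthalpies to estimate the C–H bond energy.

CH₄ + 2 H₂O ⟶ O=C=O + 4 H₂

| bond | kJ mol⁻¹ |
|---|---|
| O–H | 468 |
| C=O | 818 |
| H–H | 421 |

Let D be the C–H bond energy.
Σ(broken) = 4×D + 4×468 = 1872 + 4D
Σ(formed) = 2×818 + 4×421 = 3320
ΔH = Σ(broken) − Σ(formed) = (1872 + 4D) − (3320) = −1448 + 4D
Setting this equal to +264 kJ gives 4D = 1712, so D = 428 kJ/mol.

D(C–H) ≈ 428 kJ/mol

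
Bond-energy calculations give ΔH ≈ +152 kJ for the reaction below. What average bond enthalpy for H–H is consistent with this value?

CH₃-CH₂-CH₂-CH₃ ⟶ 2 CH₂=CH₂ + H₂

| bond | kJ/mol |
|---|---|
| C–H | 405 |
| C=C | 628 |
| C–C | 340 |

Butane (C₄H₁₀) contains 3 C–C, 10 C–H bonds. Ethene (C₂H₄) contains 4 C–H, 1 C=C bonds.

Let D be the H–H bond energy.
Σ(broken) = 3×340 + 10×405 = 5070
Σ(formed) = 8×405 + 2×628 + 1×D = 4496 + D
ΔH = Σ(broken) − Σ(formed) = (5070) − (4496 + D) = +574 − D
Setting this equal to +152 kJ gives D = 422 kJ/mol.

D(H–H) ≈ 422 kJ/mol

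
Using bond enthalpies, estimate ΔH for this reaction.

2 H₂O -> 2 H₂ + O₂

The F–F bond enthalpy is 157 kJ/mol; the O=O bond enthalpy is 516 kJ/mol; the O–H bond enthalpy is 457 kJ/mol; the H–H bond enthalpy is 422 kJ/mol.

Bonds broken (reactants):
  O–H: 4 × 457 = 1828
  Σ(broken) = 1828 kJ
Bonds formed (products):
  H–H: 2 × 422 = 844
  O=O: 1 × 516 = 516
  Σ(formed) = 1360 kJ
ΔH = Σ(broken) − Σ(formed) = 1828 − 1360 = +468 kJ

ΔH ≈ +468 kJ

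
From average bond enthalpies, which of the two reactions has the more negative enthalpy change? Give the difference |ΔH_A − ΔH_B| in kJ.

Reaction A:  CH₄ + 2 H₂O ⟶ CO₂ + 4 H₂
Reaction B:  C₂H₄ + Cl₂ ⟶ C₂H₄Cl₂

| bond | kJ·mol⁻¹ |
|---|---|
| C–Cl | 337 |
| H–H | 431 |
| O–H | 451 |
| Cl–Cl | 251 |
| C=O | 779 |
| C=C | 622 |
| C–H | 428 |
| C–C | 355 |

Reaction B, by 390 kJ

Reaction A:
  Bonds broken (reactants):
    C–H: 4 × 428 = 1712
    O–H: 4 × 451 = 1804
    Σ(broken) = 3516 kJ
  Bonds formed (products):
    C=O: 2 × 779 = 1558
    H–H: 4 × 431 = 1724
    Σ(formed) = 3282 kJ
  ΔH_A = 3516 − 3282 = +234 kJ
Reaction B:
  Bonds broken (reactants):
    C–H: 4 × 428 = 1712
    C=C: 1 × 622 = 622
    Cl–Cl: 1 × 251 = 251
    Σ(broken) = 2585 kJ
  Bonds formed (products):
    C–C: 1 × 355 = 355
    C–Cl: 2 × 337 = 674
    C–H: 4 × 428 = 1712
    Σ(formed) = 2741 kJ
  ΔH_B = 2585 − 2741 = −156 kJ
ΔH_A − ΔH_B = +390 kJ, so reaction B has the more negative ΔH; |ΔH_A − ΔH_B| = 390 kJ.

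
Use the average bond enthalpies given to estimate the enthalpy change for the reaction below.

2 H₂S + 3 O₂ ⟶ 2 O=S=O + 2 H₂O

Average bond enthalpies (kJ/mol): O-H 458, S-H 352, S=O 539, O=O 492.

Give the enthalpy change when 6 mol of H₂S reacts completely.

ΔH = −3312 kJ

Bonds broken (reactants):
  O=O: 3 × 492 = 1476
  S-H: 4 × 352 = 1408
  Σ(broken) = 2884 kJ
Bonds formed (products):
  O-H: 4 × 458 = 1832
  S=O: 4 × 539 = 2156
  Σ(formed) = 3988 kJ
ΔH = Σ(broken) − Σ(formed) = 2884 − 3988 = −1104 kJ
For 3× the reaction as written: 3 × (−1104) = −3312 kJ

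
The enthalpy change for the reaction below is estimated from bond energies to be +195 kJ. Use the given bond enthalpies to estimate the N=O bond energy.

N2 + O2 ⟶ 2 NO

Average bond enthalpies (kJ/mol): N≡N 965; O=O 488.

Let D be the N=O bond energy.
Σ(broken) = 1×965 + 1×488 = 1453
Σ(formed) = 2×D = 2D
ΔH = Σ(broken) − Σ(formed) = (1453) − (2D) = +1453 − 2D
Setting this equal to +195 kJ gives 2D = 1258, so D = 629 kJ/mol.

D(N=O) ≈ 629 kJ/mol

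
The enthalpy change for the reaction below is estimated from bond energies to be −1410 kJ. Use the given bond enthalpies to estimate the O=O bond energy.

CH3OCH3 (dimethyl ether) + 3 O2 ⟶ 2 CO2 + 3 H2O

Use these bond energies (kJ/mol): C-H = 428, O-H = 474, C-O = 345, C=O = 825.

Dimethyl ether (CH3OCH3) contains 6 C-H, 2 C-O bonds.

D(O=O) ≈ 492 kJ/mol

Let D be the O=O bond energy.
Σ(broken) = 6×428 + 2×345 + 3×D = 3258 + 3D
Σ(formed) = 4×825 + 6×474 = 6144
ΔH = Σ(broken) − Σ(formed) = (3258 + 3D) − (6144) = −2886 + 3D
Setting this equal to −1410 kJ gives 3D = 1476, so D = 492 kJ/mol.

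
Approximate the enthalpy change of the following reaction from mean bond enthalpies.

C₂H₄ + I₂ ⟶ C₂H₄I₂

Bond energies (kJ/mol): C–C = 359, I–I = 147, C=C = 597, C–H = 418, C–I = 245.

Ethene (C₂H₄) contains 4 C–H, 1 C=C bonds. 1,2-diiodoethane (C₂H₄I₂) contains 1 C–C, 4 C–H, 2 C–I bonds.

Bonds broken (reactants):
  C–H: 4 × 418 = 1672
  C=C: 1 × 597 = 597
  I–I: 1 × 147 = 147
  Σ(broken) = 2416 kJ
Bonds formed (products):
  C–C: 1 × 359 = 359
  C–H: 4 × 418 = 1672
  C–I: 2 × 245 = 490
  Σ(formed) = 2521 kJ
ΔH = Σ(broken) − Σ(formed) = 2416 − 2521 = −105 kJ

ΔH ≈ −105 kJ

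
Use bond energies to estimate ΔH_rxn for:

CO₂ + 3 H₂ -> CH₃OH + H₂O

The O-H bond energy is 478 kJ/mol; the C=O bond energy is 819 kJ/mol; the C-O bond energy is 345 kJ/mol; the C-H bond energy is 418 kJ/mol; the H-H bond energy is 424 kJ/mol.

Bonds broken (reactants):
  C=O: 2 × 819 = 1638
  H-H: 3 × 424 = 1272
  Σ(broken) = 2910 kJ
Bonds formed (products):
  C-H: 3 × 418 = 1254
  C-O: 1 × 345 = 345
  O-H: 3 × 478 = 1434
  Σ(formed) = 3033 kJ
ΔH = Σ(broken) − Σ(formed) = 2910 − 3033 = −123 kJ

ΔH ≈ −123 kJ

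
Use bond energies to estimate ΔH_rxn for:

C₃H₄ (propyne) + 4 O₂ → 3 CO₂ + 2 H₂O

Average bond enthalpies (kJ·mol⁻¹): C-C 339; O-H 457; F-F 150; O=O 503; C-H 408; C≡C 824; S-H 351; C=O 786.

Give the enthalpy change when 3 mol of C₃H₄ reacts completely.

ΔH = −5211 kJ

Bonds broken (reactants):
  C≡C: 1 × 824 = 824
  C-C: 1 × 339 = 339
  C-H: 4 × 408 = 1632
  O=O: 4 × 503 = 2012
  Σ(broken) = 4807 kJ
Bonds formed (products):
  C=O: 6 × 786 = 4716
  O-H: 4 × 457 = 1828
  Σ(formed) = 6544 kJ
ΔH = Σ(broken) − Σ(formed) = 4807 − 6544 = −1737 kJ
For 3× the reaction as written: 3 × (−1737) = −5211 kJ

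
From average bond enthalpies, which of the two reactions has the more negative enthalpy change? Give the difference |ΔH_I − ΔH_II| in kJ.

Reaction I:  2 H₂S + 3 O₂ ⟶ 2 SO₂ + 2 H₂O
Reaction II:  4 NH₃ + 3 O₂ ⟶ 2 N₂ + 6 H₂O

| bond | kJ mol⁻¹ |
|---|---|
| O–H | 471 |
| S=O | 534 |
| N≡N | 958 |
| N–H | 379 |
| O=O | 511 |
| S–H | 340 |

Reaction I:
  Bonds broken (reactants):
    O=O: 3 × 511 = 1533
    S–H: 4 × 340 = 1360
    Σ(broken) = 2893 kJ
  Bonds formed (products):
    O–H: 4 × 471 = 1884
    S=O: 4 × 534 = 2136
    Σ(formed) = 4020 kJ
  ΔH_I = 2893 − 4020 = −1127 kJ
Reaction II:
  Bonds broken (reactants):
    N–H: 12 × 379 = 4548
    O=O: 3 × 511 = 1533
    Σ(broken) = 6081 kJ
  Bonds formed (products):
    N≡N: 2 × 958 = 1916
    O–H: 12 × 471 = 5652
    Σ(formed) = 7568 kJ
  ΔH_II = 6081 − 7568 = −1487 kJ
ΔH_I − ΔH_II = +360 kJ, so reaction II has the more negative ΔH; |ΔH_I − ΔH_II| = 360 kJ.

Reaction II, by 360 kJ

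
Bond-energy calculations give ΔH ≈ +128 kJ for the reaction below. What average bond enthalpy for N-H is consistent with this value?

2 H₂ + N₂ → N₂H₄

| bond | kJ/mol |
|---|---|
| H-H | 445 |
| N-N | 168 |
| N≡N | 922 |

D(N-H) ≈ 379 kJ/mol

Let D be the N-H bond energy.
Σ(broken) = 2×445 + 1×922 = 1812
Σ(formed) = 4×D + 1×168 = 168 + 4D
ΔH = Σ(broken) − Σ(formed) = (1812) − (168 + 4D) = +1644 − 4D
Setting this equal to +128 kJ gives 4D = 1516, so D = 379 kJ/mol.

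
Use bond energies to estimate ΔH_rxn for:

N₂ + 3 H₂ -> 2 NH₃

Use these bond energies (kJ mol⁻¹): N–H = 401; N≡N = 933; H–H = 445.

Bonds broken (reactants):
  H–H: 3 × 445 = 1335
  N≡N: 1 × 933 = 933
  Σ(broken) = 2268 kJ
Bonds formed (products):
  N–H: 6 × 401 = 2406
  Σ(formed) = 2406 kJ
ΔH = Σ(broken) − Σ(formed) = 2268 − 2406 = −138 kJ

ΔH ≈ −138 kJ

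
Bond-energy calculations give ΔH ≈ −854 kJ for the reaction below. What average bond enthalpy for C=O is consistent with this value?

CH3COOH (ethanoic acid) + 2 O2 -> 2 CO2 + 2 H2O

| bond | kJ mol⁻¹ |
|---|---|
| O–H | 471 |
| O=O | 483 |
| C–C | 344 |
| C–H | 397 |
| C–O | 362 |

Let D be the C=O bond energy.
Σ(broken) = 1×344 + 3×397 + 1×362 + 1×D + 1×471 + 2×483 = 3334 + D
Σ(formed) = 4×D + 4×471 = 1884 + 4D
ΔH = Σ(broken) − Σ(formed) = (3334 + D) − (1884 + 4D) = +1450 − 3D
Setting this equal to −854 kJ gives 3D = 2304, so D = 768 kJ/mol.

D(C=O) ≈ 768 kJ/mol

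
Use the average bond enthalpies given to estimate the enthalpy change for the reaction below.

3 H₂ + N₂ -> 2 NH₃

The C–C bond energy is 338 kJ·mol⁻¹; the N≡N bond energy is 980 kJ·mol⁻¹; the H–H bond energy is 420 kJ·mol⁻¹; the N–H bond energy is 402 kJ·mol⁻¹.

ΔH ≈ −172 kJ

Bonds broken (reactants):
  H–H: 3 × 420 = 1260
  N≡N: 1 × 980 = 980
  Σ(broken) = 2240 kJ
Bonds formed (products):
  N–H: 6 × 402 = 2412
  Σ(formed) = 2412 kJ
ΔH = Σ(broken) − Σ(formed) = 2240 − 2412 = −172 kJ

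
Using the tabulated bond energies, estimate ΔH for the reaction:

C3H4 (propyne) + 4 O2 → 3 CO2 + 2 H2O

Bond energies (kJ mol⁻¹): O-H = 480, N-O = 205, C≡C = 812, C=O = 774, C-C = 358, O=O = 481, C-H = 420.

ΔH ≈ −1790 kJ

Bonds broken (reactants):
  C≡C: 1 × 812 = 812
  C-C: 1 × 358 = 358
  C-H: 4 × 420 = 1680
  O=O: 4 × 481 = 1924
  Σ(broken) = 4774 kJ
Bonds formed (products):
  C=O: 6 × 774 = 4644
  O-H: 4 × 480 = 1920
  Σ(formed) = 6564 kJ
ΔH = Σ(broken) − Σ(formed) = 4774 − 6564 = −1790 kJ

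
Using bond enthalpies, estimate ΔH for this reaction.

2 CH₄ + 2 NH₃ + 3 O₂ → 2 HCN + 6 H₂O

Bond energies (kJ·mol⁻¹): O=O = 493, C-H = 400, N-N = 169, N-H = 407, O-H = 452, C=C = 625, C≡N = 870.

ΔH ≈ −843 kJ

Bonds broken (reactants):
  C-H: 8 × 400 = 3200
  N-H: 6 × 407 = 2442
  O=O: 3 × 493 = 1479
  Σ(broken) = 7121 kJ
Bonds formed (products):
  C≡N: 2 × 870 = 1740
  C-H: 2 × 400 = 800
  O-H: 12 × 452 = 5424
  Σ(formed) = 7964 kJ
ΔH = Σ(broken) − Σ(formed) = 7121 − 7964 = −843 kJ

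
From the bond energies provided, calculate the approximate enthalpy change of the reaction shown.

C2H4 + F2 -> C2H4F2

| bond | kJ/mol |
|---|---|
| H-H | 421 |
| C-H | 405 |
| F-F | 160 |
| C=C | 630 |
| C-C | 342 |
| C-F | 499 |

Bonds broken (reactants):
  C-H: 4 × 405 = 1620
  C=C: 1 × 630 = 630
  F-F: 1 × 160 = 160
  Σ(broken) = 2410 kJ
Bonds formed (products):
  C-C: 1 × 342 = 342
  C-F: 2 × 499 = 998
  C-H: 4 × 405 = 1620
  Σ(formed) = 2960 kJ
ΔH = Σ(broken) − Σ(formed) = 2410 − 2960 = −550 kJ

ΔH ≈ −550 kJ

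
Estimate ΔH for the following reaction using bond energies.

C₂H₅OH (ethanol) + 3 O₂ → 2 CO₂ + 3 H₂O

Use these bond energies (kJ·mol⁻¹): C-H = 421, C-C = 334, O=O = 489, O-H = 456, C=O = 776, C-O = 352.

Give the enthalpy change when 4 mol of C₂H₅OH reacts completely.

ΔH = −4504 kJ

Bonds broken (reactants):
  C-C: 1 × 334 = 334
  C-H: 5 × 421 = 2105
  C-O: 1 × 352 = 352
  O-H: 1 × 456 = 456
  O=O: 3 × 489 = 1467
  Σ(broken) = 4714 kJ
Bonds formed (products):
  C=O: 4 × 776 = 3104
  O-H: 6 × 456 = 2736
  Σ(formed) = 5840 kJ
ΔH = Σ(broken) − Σ(formed) = 4714 − 5840 = −1126 kJ
For 4× the reaction as written: 4 × (−1126) = −4504 kJ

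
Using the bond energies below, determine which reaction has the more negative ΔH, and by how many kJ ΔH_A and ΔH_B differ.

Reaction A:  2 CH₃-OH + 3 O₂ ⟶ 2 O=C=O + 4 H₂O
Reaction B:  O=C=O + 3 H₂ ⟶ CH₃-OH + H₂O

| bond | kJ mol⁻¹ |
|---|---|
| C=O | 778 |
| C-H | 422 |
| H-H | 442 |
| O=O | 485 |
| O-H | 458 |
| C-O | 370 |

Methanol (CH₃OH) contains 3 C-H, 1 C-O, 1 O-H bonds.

Reaction A, by 1005 kJ

Reaction A:
  Bonds broken (reactants):
    C-H: 6 × 422 = 2532
    C-O: 2 × 370 = 740
    O-H: 2 × 458 = 916
    O=O: 3 × 485 = 1455
    Σ(broken) = 5643 kJ
  Bonds formed (products):
    C=O: 4 × 778 = 3112
    O-H: 8 × 458 = 3664
    Σ(formed) = 6776 kJ
  ΔH_A = 5643 − 6776 = −1133 kJ
Reaction B:
  Bonds broken (reactants):
    C=O: 2 × 778 = 1556
    H-H: 3 × 442 = 1326
    Σ(broken) = 2882 kJ
  Bonds formed (products):
    C-H: 3 × 422 = 1266
    C-O: 1 × 370 = 370
    O-H: 3 × 458 = 1374
    Σ(formed) = 3010 kJ
  ΔH_B = 2882 − 3010 = −128 kJ
ΔH_A − ΔH_B = −1005 kJ, so reaction A has the more negative ΔH; |ΔH_A − ΔH_B| = 1005 kJ.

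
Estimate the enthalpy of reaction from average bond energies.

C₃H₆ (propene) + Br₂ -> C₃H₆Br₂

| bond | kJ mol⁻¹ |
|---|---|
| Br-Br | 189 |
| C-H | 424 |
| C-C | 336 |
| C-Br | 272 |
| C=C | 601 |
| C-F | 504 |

ΔH ≈ −90 kJ

Bonds broken (reactants):
  Br-Br: 1 × 189 = 189
  C-C: 1 × 336 = 336
  C-H: 6 × 424 = 2544
  C=C: 1 × 601 = 601
  Σ(broken) = 3670 kJ
Bonds formed (products):
  C-Br: 2 × 272 = 544
  C-C: 2 × 336 = 672
  C-H: 6 × 424 = 2544
  Σ(formed) = 3760 kJ
ΔH = Σ(broken) − Σ(formed) = 3670 − 3760 = −90 kJ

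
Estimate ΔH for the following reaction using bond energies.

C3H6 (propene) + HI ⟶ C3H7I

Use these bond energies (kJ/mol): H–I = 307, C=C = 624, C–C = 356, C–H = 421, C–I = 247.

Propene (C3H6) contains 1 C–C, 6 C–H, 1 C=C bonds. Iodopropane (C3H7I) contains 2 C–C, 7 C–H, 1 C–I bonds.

ΔH ≈ −93 kJ

Bonds broken (reactants):
  C–C: 1 × 356 = 356
  C–H: 6 × 421 = 2526
  C=C: 1 × 624 = 624
  H–I: 1 × 307 = 307
  Σ(broken) = 3813 kJ
Bonds formed (products):
  C–C: 2 × 356 = 712
  C–H: 7 × 421 = 2947
  C–I: 1 × 247 = 247
  Σ(formed) = 3906 kJ
ΔH = Σ(broken) − Σ(formed) = 3813 − 3906 = −93 kJ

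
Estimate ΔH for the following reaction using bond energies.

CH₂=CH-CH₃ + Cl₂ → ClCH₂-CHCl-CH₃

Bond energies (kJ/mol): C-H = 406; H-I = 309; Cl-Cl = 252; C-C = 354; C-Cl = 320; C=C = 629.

Bonds broken (reactants):
  C-C: 1 × 354 = 354
  C-H: 6 × 406 = 2436
  C=C: 1 × 629 = 629
  Cl-Cl: 1 × 252 = 252
  Σ(broken) = 3671 kJ
Bonds formed (products):
  C-C: 2 × 354 = 708
  C-Cl: 2 × 320 = 640
  C-H: 6 × 406 = 2436
  Σ(formed) = 3784 kJ
ΔH = Σ(broken) − Σ(formed) = 3671 − 3784 = −113 kJ

ΔH ≈ −113 kJ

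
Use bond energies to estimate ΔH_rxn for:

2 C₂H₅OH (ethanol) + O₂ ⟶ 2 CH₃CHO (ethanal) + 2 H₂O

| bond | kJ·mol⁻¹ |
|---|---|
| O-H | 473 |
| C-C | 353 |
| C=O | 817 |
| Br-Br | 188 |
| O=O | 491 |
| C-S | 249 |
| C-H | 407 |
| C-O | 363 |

Bonds broken (reactants):
  C-C: 2 × 353 = 706
  C-H: 10 × 407 = 4070
  C-O: 2 × 363 = 726
  O-H: 2 × 473 = 946
  O=O: 1 × 491 = 491
  Σ(broken) = 6939 kJ
Bonds formed (products):
  C-C: 2 × 353 = 706
  C-H: 8 × 407 = 3256
  C=O: 2 × 817 = 1634
  O-H: 4 × 473 = 1892
  Σ(formed) = 7488 kJ
ΔH = Σ(broken) − Σ(formed) = 6939 − 7488 = −549 kJ

ΔH ≈ −549 kJ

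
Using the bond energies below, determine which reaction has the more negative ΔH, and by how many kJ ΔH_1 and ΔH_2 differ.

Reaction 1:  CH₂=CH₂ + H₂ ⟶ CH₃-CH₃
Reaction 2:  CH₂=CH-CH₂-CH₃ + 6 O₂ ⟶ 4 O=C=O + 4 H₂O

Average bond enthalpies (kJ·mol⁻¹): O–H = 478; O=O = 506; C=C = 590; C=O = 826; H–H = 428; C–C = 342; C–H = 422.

Reaction 1:
  Bonds broken (reactants):
    C–H: 4 × 422 = 1688
    C=C: 1 × 590 = 590
    H–H: 1 × 428 = 428
    Σ(broken) = 2706 kJ
  Bonds formed (products):
    C–C: 1 × 342 = 342
    C–H: 6 × 422 = 2532
    Σ(formed) = 2874 kJ
  ΔH_1 = 2706 − 2874 = −168 kJ
Reaction 2:
  Bonds broken (reactants):
    C–C: 2 × 342 = 684
    C–H: 8 × 422 = 3376
    C=C: 1 × 590 = 590
    O=O: 6 × 506 = 3036
    Σ(broken) = 7686 kJ
  Bonds formed (products):
    C=O: 8 × 826 = 6608
    O–H: 8 × 478 = 3824
    Σ(formed) = 10432 kJ
  ΔH_2 = 7686 − 10432 = −2746 kJ
ΔH_1 − ΔH_2 = +2578 kJ, so reaction 2 has the more negative ΔH; |ΔH_1 − ΔH_2| = 2578 kJ.

Reaction 2, by 2578 kJ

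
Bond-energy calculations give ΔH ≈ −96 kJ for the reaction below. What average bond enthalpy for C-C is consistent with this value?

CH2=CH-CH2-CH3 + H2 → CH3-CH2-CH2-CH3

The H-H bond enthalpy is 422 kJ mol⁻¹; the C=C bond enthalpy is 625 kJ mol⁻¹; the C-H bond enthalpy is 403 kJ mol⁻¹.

Let D be the C-C bond energy.
Σ(broken) = 2×D + 8×403 + 1×625 + 1×422 = 4271 + 2D
Σ(formed) = 3×D + 10×403 = 4030 + 3D
ΔH = Σ(broken) − Σ(formed) = (4271 + 2D) − (4030 + 3D) = +241 − D
Setting this equal to −96 kJ gives D = 337 kJ/mol.

D(C-C) ≈ 337 kJ/mol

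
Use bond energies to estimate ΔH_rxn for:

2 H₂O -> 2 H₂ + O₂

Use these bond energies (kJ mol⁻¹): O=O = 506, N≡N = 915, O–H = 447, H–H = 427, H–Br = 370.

ΔH ≈ +428 kJ

Bonds broken (reactants):
  O–H: 4 × 447 = 1788
  Σ(broken) = 1788 kJ
Bonds formed (products):
  H–H: 2 × 427 = 854
  O=O: 1 × 506 = 506
  Σ(formed) = 1360 kJ
ΔH = Σ(broken) − Σ(formed) = 1788 − 1360 = +428 kJ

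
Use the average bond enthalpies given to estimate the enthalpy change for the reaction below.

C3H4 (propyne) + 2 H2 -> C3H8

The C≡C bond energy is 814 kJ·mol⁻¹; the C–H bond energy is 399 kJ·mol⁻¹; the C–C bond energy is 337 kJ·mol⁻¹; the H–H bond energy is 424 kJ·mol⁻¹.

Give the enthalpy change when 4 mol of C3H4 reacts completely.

Bonds broken (reactants):
  C≡C: 1 × 814 = 814
  C–C: 1 × 337 = 337
  C–H: 4 × 399 = 1596
  H–H: 2 × 424 = 848
  Σ(broken) = 3595 kJ
Bonds formed (products):
  C–C: 2 × 337 = 674
  C–H: 8 × 399 = 3192
  Σ(formed) = 3866 kJ
ΔH = Σ(broken) − Σ(formed) = 3595 − 3866 = −271 kJ
For 4× the reaction as written: 4 × (−271) = −1084 kJ

ΔH = −1084 kJ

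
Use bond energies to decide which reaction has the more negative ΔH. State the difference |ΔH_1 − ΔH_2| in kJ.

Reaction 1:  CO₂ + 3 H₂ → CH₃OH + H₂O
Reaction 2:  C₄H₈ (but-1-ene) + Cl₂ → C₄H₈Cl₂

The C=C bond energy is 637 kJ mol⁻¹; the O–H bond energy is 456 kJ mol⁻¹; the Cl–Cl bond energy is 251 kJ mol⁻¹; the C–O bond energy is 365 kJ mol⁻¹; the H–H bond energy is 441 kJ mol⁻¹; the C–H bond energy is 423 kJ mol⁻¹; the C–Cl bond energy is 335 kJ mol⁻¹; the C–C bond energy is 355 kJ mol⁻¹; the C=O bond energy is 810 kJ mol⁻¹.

Reaction 1:
  Bonds broken (reactants):
    C=O: 2 × 810 = 1620
    H–H: 3 × 441 = 1323
    Σ(broken) = 2943 kJ
  Bonds formed (products):
    C–H: 3 × 423 = 1269
    C–O: 1 × 365 = 365
    O–H: 3 × 456 = 1368
    Σ(formed) = 3002 kJ
  ΔH_1 = 2943 − 3002 = −59 kJ
Reaction 2:
  Bonds broken (reactants):
    C–C: 2 × 355 = 710
    C–H: 8 × 423 = 3384
    C=C: 1 × 637 = 637
    Cl–Cl: 1 × 251 = 251
    Σ(broken) = 4982 kJ
  Bonds formed (products):
    C–C: 3 × 355 = 1065
    C–Cl: 2 × 335 = 670
    C–H: 8 × 423 = 3384
    Σ(formed) = 5119 kJ
  ΔH_2 = 4982 − 5119 = −137 kJ
ΔH_1 − ΔH_2 = +78 kJ, so reaction 2 has the more negative ΔH; |ΔH_1 − ΔH_2| = 78 kJ.

Reaction 2, by 78 kJ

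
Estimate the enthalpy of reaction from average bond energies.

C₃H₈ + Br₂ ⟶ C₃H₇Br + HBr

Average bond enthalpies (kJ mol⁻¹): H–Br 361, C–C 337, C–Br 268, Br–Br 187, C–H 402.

ΔH ≈ −40 kJ

Bonds broken (reactants):
  Br–Br: 1 × 187 = 187
  C–C: 2 × 337 = 674
  C–H: 8 × 402 = 3216
  Σ(broken) = 4077 kJ
Bonds formed (products):
  C–Br: 1 × 268 = 268
  C–C: 2 × 337 = 674
  C–H: 7 × 402 = 2814
  H–Br: 1 × 361 = 361
  Σ(formed) = 4117 kJ
ΔH = Σ(broken) − Σ(formed) = 4077 − 4117 = −40 kJ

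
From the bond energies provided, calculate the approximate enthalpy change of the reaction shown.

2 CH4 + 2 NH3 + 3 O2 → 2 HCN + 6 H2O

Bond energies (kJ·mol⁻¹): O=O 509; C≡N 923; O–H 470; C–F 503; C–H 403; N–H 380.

ΔH ≈ −1261 kJ

Bonds broken (reactants):
  C–H: 8 × 403 = 3224
  N–H: 6 × 380 = 2280
  O=O: 3 × 509 = 1527
  Σ(broken) = 7031 kJ
Bonds formed (products):
  C≡N: 2 × 923 = 1846
  C–H: 2 × 403 = 806
  O–H: 12 × 470 = 5640
  Σ(formed) = 8292 kJ
ΔH = Σ(broken) − Σ(formed) = 7031 − 8292 = −1261 kJ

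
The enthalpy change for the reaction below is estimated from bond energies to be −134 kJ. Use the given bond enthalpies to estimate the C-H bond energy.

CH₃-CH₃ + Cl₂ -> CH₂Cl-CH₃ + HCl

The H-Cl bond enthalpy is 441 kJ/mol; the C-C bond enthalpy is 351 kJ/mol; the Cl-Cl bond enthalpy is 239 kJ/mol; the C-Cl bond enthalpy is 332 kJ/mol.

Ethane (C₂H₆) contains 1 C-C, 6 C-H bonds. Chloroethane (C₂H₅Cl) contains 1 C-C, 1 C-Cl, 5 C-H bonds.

D(C-H) ≈ 400 kJ/mol

Let D be the C-H bond energy.
Σ(broken) = 1×351 + 6×D + 1×239 = 590 + 6D
Σ(formed) = 1×351 + 1×332 + 5×D + 1×441 = 1124 + 5D
ΔH = Σ(broken) − Σ(formed) = (590 + 6D) − (1124 + 5D) = −534 + D
Setting this equal to −134 kJ gives D = 400 kJ/mol.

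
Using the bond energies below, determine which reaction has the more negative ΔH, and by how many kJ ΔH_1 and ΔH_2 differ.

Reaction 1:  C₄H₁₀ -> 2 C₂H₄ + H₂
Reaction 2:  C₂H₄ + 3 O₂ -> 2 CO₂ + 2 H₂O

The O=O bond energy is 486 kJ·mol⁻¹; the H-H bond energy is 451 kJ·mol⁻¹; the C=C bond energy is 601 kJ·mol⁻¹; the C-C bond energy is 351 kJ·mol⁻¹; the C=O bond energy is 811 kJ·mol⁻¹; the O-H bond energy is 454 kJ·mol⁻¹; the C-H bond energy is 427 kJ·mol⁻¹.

Reaction 1:
  Bonds broken (reactants):
    C-C: 3 × 351 = 1053
    C-H: 10 × 427 = 4270
    Σ(broken) = 5323 kJ
  Bonds formed (products):
    C-H: 8 × 427 = 3416
    C=C: 2 × 601 = 1202
    H-H: 1 × 451 = 451
    Σ(formed) = 5069 kJ
  ΔH_1 = 5323 − 5069 = +254 kJ
Reaction 2:
  Bonds broken (reactants):
    C-H: 4 × 427 = 1708
    C=C: 1 × 601 = 601
    O=O: 3 × 486 = 1458
    Σ(broken) = 3767 kJ
  Bonds formed (products):
    C=O: 4 × 811 = 3244
    O-H: 4 × 454 = 1816
    Σ(formed) = 5060 kJ
  ΔH_2 = 3767 − 5060 = −1293 kJ
ΔH_1 − ΔH_2 = +1547 kJ, so reaction 2 has the more negative ΔH; |ΔH_1 − ΔH_2| = 1547 kJ.

Reaction 2, by 1547 kJ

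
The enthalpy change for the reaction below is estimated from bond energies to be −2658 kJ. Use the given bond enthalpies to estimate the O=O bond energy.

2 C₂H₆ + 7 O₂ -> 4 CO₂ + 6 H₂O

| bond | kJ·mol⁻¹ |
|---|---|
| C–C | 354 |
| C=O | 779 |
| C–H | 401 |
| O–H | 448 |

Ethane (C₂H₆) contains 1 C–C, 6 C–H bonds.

Let D be the O=O bond energy.
Σ(broken) = 2×354 + 12×401 + 7×D = 5520 + 7D
Σ(formed) = 8×779 + 12×448 = 11608
ΔH = Σ(broken) − Σ(formed) = (5520 + 7D) − (11608) = −6088 + 7D
Setting this equal to −2658 kJ gives 7D = 3430, so D = 490 kJ/mol.

D(O=O) ≈ 490 kJ/mol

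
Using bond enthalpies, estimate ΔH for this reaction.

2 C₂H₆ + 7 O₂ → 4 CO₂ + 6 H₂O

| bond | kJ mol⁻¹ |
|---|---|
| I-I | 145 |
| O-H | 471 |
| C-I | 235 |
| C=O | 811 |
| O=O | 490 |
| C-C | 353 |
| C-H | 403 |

Bonds broken (reactants):
  C-C: 2 × 353 = 706
  C-H: 12 × 403 = 4836
  O=O: 7 × 490 = 3430
  Σ(broken) = 8972 kJ
Bonds formed (products):
  C=O: 8 × 811 = 6488
  O-H: 12 × 471 = 5652
  Σ(formed) = 12140 kJ
ΔH = Σ(broken) − Σ(formed) = 8972 − 12140 = −3168 kJ

ΔH ≈ −3168 kJ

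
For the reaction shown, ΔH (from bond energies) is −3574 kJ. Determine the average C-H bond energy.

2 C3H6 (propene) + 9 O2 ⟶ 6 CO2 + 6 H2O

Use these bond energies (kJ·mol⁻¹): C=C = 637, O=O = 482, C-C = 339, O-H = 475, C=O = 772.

Let D be the C-H bond energy.
Σ(broken) = 2×339 + 12×D + 2×637 + 9×482 = 6290 + 12D
Σ(formed) = 12×772 + 12×475 = 14964
ΔH = Σ(broken) − Σ(formed) = (6290 + 12D) − (14964) = −8674 + 12D
Setting this equal to −3574 kJ gives 12D = 5100, so D = 425 kJ/mol.

D(C-H) ≈ 425 kJ/mol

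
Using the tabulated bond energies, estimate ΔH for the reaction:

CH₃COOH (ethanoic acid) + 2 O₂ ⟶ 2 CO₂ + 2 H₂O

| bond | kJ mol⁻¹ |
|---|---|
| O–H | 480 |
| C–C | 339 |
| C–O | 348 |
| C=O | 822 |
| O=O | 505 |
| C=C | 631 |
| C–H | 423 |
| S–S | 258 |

ΔH ≈ −940 kJ

Bonds broken (reactants):
  C–C: 1 × 339 = 339
  C–H: 3 × 423 = 1269
  C–O: 1 × 348 = 348
  C=O: 1 × 822 = 822
  O–H: 1 × 480 = 480
  O=O: 2 × 505 = 1010
  Σ(broken) = 4268 kJ
Bonds formed (products):
  C=O: 4 × 822 = 3288
  O–H: 4 × 480 = 1920
  Σ(formed) = 5208 kJ
ΔH = Σ(broken) − Σ(formed) = 4268 − 5208 = −940 kJ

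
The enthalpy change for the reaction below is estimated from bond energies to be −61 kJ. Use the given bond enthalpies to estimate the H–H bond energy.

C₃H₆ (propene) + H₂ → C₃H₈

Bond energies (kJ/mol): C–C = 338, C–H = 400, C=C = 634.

D(H–H) ≈ 443 kJ/mol

Let D be the H–H bond energy.
Σ(broken) = 1×338 + 6×400 + 1×634 + 1×D = 3372 + D
Σ(formed) = 2×338 + 8×400 = 3876
ΔH = Σ(broken) − Σ(formed) = (3372 + D) − (3876) = −504 + D
Setting this equal to −61 kJ gives D = 443 kJ/mol.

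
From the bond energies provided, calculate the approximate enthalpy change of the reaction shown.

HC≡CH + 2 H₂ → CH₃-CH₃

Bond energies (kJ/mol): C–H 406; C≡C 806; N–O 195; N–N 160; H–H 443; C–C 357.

ΔH ≈ −289 kJ

Bonds broken (reactants):
  C≡C: 1 × 806 = 806
  C–H: 2 × 406 = 812
  H–H: 2 × 443 = 886
  Σ(broken) = 2504 kJ
Bonds formed (products):
  C–C: 1 × 357 = 357
  C–H: 6 × 406 = 2436
  Σ(formed) = 2793 kJ
ΔH = Σ(broken) − Σ(formed) = 2504 − 2793 = −289 kJ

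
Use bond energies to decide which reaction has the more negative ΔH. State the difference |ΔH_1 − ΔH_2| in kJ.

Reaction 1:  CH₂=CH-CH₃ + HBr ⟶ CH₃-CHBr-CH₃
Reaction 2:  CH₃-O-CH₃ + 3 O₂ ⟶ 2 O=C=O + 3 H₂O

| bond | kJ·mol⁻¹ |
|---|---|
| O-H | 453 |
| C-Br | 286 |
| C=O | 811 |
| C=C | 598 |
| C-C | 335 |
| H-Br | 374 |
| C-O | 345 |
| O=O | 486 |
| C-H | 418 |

Reaction 1:
  Bonds broken (reactants):
    C-C: 1 × 335 = 335
    C-H: 6 × 418 = 2508
    C=C: 1 × 598 = 598
    H-Br: 1 × 374 = 374
    Σ(broken) = 3815 kJ
  Bonds formed (products):
    C-Br: 1 × 286 = 286
    C-C: 2 × 335 = 670
    C-H: 7 × 418 = 2926
    Σ(formed) = 3882 kJ
  ΔH_1 = 3815 − 3882 = −67 kJ
Reaction 2:
  Bonds broken (reactants):
    C-H: 6 × 418 = 2508
    C-O: 2 × 345 = 690
    O=O: 3 × 486 = 1458
    Σ(broken) = 4656 kJ
  Bonds formed (products):
    C=O: 4 × 811 = 3244
    O-H: 6 × 453 = 2718
    Σ(formed) = 5962 kJ
  ΔH_2 = 4656 − 5962 = −1306 kJ
ΔH_1 − ΔH_2 = +1239 kJ, so reaction 2 has the more negative ΔH; |ΔH_1 − ΔH_2| = 1239 kJ.

Reaction 2, by 1239 kJ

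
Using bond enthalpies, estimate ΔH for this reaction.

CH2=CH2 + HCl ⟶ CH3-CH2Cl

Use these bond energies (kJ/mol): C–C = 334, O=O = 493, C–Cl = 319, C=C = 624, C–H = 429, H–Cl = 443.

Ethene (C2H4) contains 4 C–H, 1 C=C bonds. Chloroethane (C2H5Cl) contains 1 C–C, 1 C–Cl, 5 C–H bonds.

Bonds broken (reactants):
  C–H: 4 × 429 = 1716
  C=C: 1 × 624 = 624
  H–Cl: 1 × 443 = 443
  Σ(broken) = 2783 kJ
Bonds formed (products):
  C–C: 1 × 334 = 334
  C–Cl: 1 × 319 = 319
  C–H: 5 × 429 = 2145
  Σ(formed) = 2798 kJ
ΔH = Σ(broken) − Σ(formed) = 2783 − 2798 = −15 kJ

ΔH ≈ −15 kJ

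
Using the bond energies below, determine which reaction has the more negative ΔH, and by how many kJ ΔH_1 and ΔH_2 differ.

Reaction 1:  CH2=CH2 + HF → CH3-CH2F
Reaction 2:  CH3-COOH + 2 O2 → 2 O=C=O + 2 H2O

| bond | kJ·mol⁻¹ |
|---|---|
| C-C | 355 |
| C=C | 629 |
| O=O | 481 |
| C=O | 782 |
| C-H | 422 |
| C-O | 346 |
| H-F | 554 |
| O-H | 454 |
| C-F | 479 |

Reaction 1:
  Bonds broken (reactants):
    C-H: 4 × 422 = 1688
    C=C: 1 × 629 = 629
    H-F: 1 × 554 = 554
    Σ(broken) = 2871 kJ
  Bonds formed (products):
    C-C: 1 × 355 = 355
    C-F: 1 × 479 = 479
    C-H: 5 × 422 = 2110
    Σ(formed) = 2944 kJ
  ΔH_1 = 2871 − 2944 = −73 kJ
Reaction 2:
  Bonds broken (reactants):
    C-C: 1 × 355 = 355
    C-H: 3 × 422 = 1266
    C-O: 1 × 346 = 346
    C=O: 1 × 782 = 782
    O-H: 1 × 454 = 454
    O=O: 2 × 481 = 962
    Σ(broken) = 4165 kJ
  Bonds formed (products):
    C=O: 4 × 782 = 3128
    O-H: 4 × 454 = 1816
    Σ(formed) = 4944 kJ
  ΔH_2 = 4165 − 4944 = −779 kJ
ΔH_1 − ΔH_2 = +706 kJ, so reaction 2 has the more negative ΔH; |ΔH_1 − ΔH_2| = 706 kJ.

Reaction 2, by 706 kJ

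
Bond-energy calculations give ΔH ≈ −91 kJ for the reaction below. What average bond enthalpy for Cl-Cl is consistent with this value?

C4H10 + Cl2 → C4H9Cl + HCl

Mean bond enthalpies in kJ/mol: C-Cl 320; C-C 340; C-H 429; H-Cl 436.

D(Cl-Cl) ≈ 236 kJ/mol

Let D be the Cl-Cl bond energy.
Σ(broken) = 3×340 + 10×429 + 1×D = 5310 + D
Σ(formed) = 3×340 + 1×320 + 9×429 + 1×436 = 5637
ΔH = Σ(broken) − Σ(formed) = (5310 + D) − (5637) = −327 + D
Setting this equal to −91 kJ gives D = 236 kJ/mol.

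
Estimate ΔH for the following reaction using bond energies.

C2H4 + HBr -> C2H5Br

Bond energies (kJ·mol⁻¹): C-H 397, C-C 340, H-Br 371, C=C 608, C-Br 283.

ΔH ≈ −41 kJ

Bonds broken (reactants):
  C-H: 4 × 397 = 1588
  C=C: 1 × 608 = 608
  H-Br: 1 × 371 = 371
  Σ(broken) = 2567 kJ
Bonds formed (products):
  C-Br: 1 × 283 = 283
  C-C: 1 × 340 = 340
  C-H: 5 × 397 = 1985
  Σ(formed) = 2608 kJ
ΔH = Σ(broken) − Σ(formed) = 2567 − 2608 = −41 kJ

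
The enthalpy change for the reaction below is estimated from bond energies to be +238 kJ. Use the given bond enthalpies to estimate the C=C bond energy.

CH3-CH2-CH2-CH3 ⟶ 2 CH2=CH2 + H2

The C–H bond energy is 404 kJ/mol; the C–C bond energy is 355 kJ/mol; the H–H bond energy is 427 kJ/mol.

Let D be the C=C bond energy.
Σ(broken) = 3×355 + 10×404 = 5105
Σ(formed) = 8×404 + 2×D + 1×427 = 3659 + 2D
ΔH = Σ(broken) − Σ(formed) = (5105) − (3659 + 2D) = +1446 − 2D
Setting this equal to +238 kJ gives 2D = 1208, so D = 604 kJ/mol.

D(C=C) ≈ 604 kJ/mol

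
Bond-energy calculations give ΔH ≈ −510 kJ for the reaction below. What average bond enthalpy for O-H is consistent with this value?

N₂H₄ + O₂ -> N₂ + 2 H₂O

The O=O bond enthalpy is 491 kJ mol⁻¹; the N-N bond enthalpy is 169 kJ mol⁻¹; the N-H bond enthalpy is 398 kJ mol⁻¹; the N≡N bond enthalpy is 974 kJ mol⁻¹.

D(O-H) ≈ 447 kJ/mol

Let D be the O-H bond energy.
Σ(broken) = 4×398 + 1×169 + 1×491 = 2252
Σ(formed) = 1×974 + 4×D = 974 + 4D
ΔH = Σ(broken) − Σ(formed) = (2252) − (974 + 4D) = +1278 − 4D
Setting this equal to −510 kJ gives 4D = 1788, so D = 447 kJ/mol.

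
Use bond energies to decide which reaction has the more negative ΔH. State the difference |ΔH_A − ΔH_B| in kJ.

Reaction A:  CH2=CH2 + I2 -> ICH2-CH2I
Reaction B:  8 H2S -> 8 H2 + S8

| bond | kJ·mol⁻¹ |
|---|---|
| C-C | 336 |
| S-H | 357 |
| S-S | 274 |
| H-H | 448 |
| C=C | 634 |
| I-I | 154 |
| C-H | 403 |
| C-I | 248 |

Reaction B, by 20 kJ

Reaction A:
  Bonds broken (reactants):
    C-H: 4 × 403 = 1612
    C=C: 1 × 634 = 634
    I-I: 1 × 154 = 154
    Σ(broken) = 2400 kJ
  Bonds formed (products):
    C-C: 1 × 336 = 336
    C-H: 4 × 403 = 1612
    C-I: 2 × 248 = 496
    Σ(formed) = 2444 kJ
  ΔH_A = 2400 − 2444 = −44 kJ
Reaction B:
  Bonds broken (reactants):
    S-H: 16 × 357 = 5712
    Σ(broken) = 5712 kJ
  Bonds formed (products):
    H-H: 8 × 448 = 3584
    S-S: 8 × 274 = 2192
    Σ(formed) = 5776 kJ
  ΔH_B = 5712 − 5776 = −64 kJ
ΔH_A − ΔH_B = +20 kJ, so reaction B has the more negative ΔH; |ΔH_A − ΔH_B| = 20 kJ.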